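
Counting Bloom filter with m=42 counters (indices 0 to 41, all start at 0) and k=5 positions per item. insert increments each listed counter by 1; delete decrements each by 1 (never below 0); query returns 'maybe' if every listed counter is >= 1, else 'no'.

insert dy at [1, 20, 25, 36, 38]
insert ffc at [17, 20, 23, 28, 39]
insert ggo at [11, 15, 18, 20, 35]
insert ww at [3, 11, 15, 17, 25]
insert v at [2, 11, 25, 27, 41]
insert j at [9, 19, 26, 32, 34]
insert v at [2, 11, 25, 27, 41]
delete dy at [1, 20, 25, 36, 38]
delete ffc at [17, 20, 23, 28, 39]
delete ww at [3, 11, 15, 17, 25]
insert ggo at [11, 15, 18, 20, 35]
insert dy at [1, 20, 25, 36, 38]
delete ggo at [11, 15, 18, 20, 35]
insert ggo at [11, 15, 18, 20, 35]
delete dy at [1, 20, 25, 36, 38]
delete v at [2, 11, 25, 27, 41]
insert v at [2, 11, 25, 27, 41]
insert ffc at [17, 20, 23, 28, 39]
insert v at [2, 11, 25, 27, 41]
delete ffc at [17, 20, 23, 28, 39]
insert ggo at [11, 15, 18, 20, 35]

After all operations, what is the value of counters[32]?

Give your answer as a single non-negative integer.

Step 1: insert dy at [1, 20, 25, 36, 38] -> counters=[0,1,0,0,0,0,0,0,0,0,0,0,0,0,0,0,0,0,0,0,1,0,0,0,0,1,0,0,0,0,0,0,0,0,0,0,1,0,1,0,0,0]
Step 2: insert ffc at [17, 20, 23, 28, 39] -> counters=[0,1,0,0,0,0,0,0,0,0,0,0,0,0,0,0,0,1,0,0,2,0,0,1,0,1,0,0,1,0,0,0,0,0,0,0,1,0,1,1,0,0]
Step 3: insert ggo at [11, 15, 18, 20, 35] -> counters=[0,1,0,0,0,0,0,0,0,0,0,1,0,0,0,1,0,1,1,0,3,0,0,1,0,1,0,0,1,0,0,0,0,0,0,1,1,0,1,1,0,0]
Step 4: insert ww at [3, 11, 15, 17, 25] -> counters=[0,1,0,1,0,0,0,0,0,0,0,2,0,0,0,2,0,2,1,0,3,0,0,1,0,2,0,0,1,0,0,0,0,0,0,1,1,0,1,1,0,0]
Step 5: insert v at [2, 11, 25, 27, 41] -> counters=[0,1,1,1,0,0,0,0,0,0,0,3,0,0,0,2,0,2,1,0,3,0,0,1,0,3,0,1,1,0,0,0,0,0,0,1,1,0,1,1,0,1]
Step 6: insert j at [9, 19, 26, 32, 34] -> counters=[0,1,1,1,0,0,0,0,0,1,0,3,0,0,0,2,0,2,1,1,3,0,0,1,0,3,1,1,1,0,0,0,1,0,1,1,1,0,1,1,0,1]
Step 7: insert v at [2, 11, 25, 27, 41] -> counters=[0,1,2,1,0,0,0,0,0,1,0,4,0,0,0,2,0,2,1,1,3,0,0,1,0,4,1,2,1,0,0,0,1,0,1,1,1,0,1,1,0,2]
Step 8: delete dy at [1, 20, 25, 36, 38] -> counters=[0,0,2,1,0,0,0,0,0,1,0,4,0,0,0,2,0,2,1,1,2,0,0,1,0,3,1,2,1,0,0,0,1,0,1,1,0,0,0,1,0,2]
Step 9: delete ffc at [17, 20, 23, 28, 39] -> counters=[0,0,2,1,0,0,0,0,0,1,0,4,0,0,0,2,0,1,1,1,1,0,0,0,0,3,1,2,0,0,0,0,1,0,1,1,0,0,0,0,0,2]
Step 10: delete ww at [3, 11, 15, 17, 25] -> counters=[0,0,2,0,0,0,0,0,0,1,0,3,0,0,0,1,0,0,1,1,1,0,0,0,0,2,1,2,0,0,0,0,1,0,1,1,0,0,0,0,0,2]
Step 11: insert ggo at [11, 15, 18, 20, 35] -> counters=[0,0,2,0,0,0,0,0,0,1,0,4,0,0,0,2,0,0,2,1,2,0,0,0,0,2,1,2,0,0,0,0,1,0,1,2,0,0,0,0,0,2]
Step 12: insert dy at [1, 20, 25, 36, 38] -> counters=[0,1,2,0,0,0,0,0,0,1,0,4,0,0,0,2,0,0,2,1,3,0,0,0,0,3,1,2,0,0,0,0,1,0,1,2,1,0,1,0,0,2]
Step 13: delete ggo at [11, 15, 18, 20, 35] -> counters=[0,1,2,0,0,0,0,0,0,1,0,3,0,0,0,1,0,0,1,1,2,0,0,0,0,3,1,2,0,0,0,0,1,0,1,1,1,0,1,0,0,2]
Step 14: insert ggo at [11, 15, 18, 20, 35] -> counters=[0,1,2,0,0,0,0,0,0,1,0,4,0,0,0,2,0,0,2,1,3,0,0,0,0,3,1,2,0,0,0,0,1,0,1,2,1,0,1,0,0,2]
Step 15: delete dy at [1, 20, 25, 36, 38] -> counters=[0,0,2,0,0,0,0,0,0,1,0,4,0,0,0,2,0,0,2,1,2,0,0,0,0,2,1,2,0,0,0,0,1,0,1,2,0,0,0,0,0,2]
Step 16: delete v at [2, 11, 25, 27, 41] -> counters=[0,0,1,0,0,0,0,0,0,1,0,3,0,0,0,2,0,0,2,1,2,0,0,0,0,1,1,1,0,0,0,0,1,0,1,2,0,0,0,0,0,1]
Step 17: insert v at [2, 11, 25, 27, 41] -> counters=[0,0,2,0,0,0,0,0,0,1,0,4,0,0,0,2,0,0,2,1,2,0,0,0,0,2,1,2,0,0,0,0,1,0,1,2,0,0,0,0,0,2]
Step 18: insert ffc at [17, 20, 23, 28, 39] -> counters=[0,0,2,0,0,0,0,0,0,1,0,4,0,0,0,2,0,1,2,1,3,0,0,1,0,2,1,2,1,0,0,0,1,0,1,2,0,0,0,1,0,2]
Step 19: insert v at [2, 11, 25, 27, 41] -> counters=[0,0,3,0,0,0,0,0,0,1,0,5,0,0,0,2,0,1,2,1,3,0,0,1,0,3,1,3,1,0,0,0,1,0,1,2,0,0,0,1,0,3]
Step 20: delete ffc at [17, 20, 23, 28, 39] -> counters=[0,0,3,0,0,0,0,0,0,1,0,5,0,0,0,2,0,0,2,1,2,0,0,0,0,3,1,3,0,0,0,0,1,0,1,2,0,0,0,0,0,3]
Step 21: insert ggo at [11, 15, 18, 20, 35] -> counters=[0,0,3,0,0,0,0,0,0,1,0,6,0,0,0,3,0,0,3,1,3,0,0,0,0,3,1,3,0,0,0,0,1,0,1,3,0,0,0,0,0,3]
Final counters=[0,0,3,0,0,0,0,0,0,1,0,6,0,0,0,3,0,0,3,1,3,0,0,0,0,3,1,3,0,0,0,0,1,0,1,3,0,0,0,0,0,3] -> counters[32]=1

Answer: 1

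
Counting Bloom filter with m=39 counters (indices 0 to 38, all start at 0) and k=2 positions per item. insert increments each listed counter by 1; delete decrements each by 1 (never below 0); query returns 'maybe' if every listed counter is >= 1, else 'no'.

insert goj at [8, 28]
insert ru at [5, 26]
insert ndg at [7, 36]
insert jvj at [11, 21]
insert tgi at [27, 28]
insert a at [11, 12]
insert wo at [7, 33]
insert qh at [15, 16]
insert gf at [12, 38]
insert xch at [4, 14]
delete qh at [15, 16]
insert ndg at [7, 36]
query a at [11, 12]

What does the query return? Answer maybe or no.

Step 1: insert goj at [8, 28] -> counters=[0,0,0,0,0,0,0,0,1,0,0,0,0,0,0,0,0,0,0,0,0,0,0,0,0,0,0,0,1,0,0,0,0,0,0,0,0,0,0]
Step 2: insert ru at [5, 26] -> counters=[0,0,0,0,0,1,0,0,1,0,0,0,0,0,0,0,0,0,0,0,0,0,0,0,0,0,1,0,1,0,0,0,0,0,0,0,0,0,0]
Step 3: insert ndg at [7, 36] -> counters=[0,0,0,0,0,1,0,1,1,0,0,0,0,0,0,0,0,0,0,0,0,0,0,0,0,0,1,0,1,0,0,0,0,0,0,0,1,0,0]
Step 4: insert jvj at [11, 21] -> counters=[0,0,0,0,0,1,0,1,1,0,0,1,0,0,0,0,0,0,0,0,0,1,0,0,0,0,1,0,1,0,0,0,0,0,0,0,1,0,0]
Step 5: insert tgi at [27, 28] -> counters=[0,0,0,0,0,1,0,1,1,0,0,1,0,0,0,0,0,0,0,0,0,1,0,0,0,0,1,1,2,0,0,0,0,0,0,0,1,0,0]
Step 6: insert a at [11, 12] -> counters=[0,0,0,0,0,1,0,1,1,0,0,2,1,0,0,0,0,0,0,0,0,1,0,0,0,0,1,1,2,0,0,0,0,0,0,0,1,0,0]
Step 7: insert wo at [7, 33] -> counters=[0,0,0,0,0,1,0,2,1,0,0,2,1,0,0,0,0,0,0,0,0,1,0,0,0,0,1,1,2,0,0,0,0,1,0,0,1,0,0]
Step 8: insert qh at [15, 16] -> counters=[0,0,0,0,0,1,0,2,1,0,0,2,1,0,0,1,1,0,0,0,0,1,0,0,0,0,1,1,2,0,0,0,0,1,0,0,1,0,0]
Step 9: insert gf at [12, 38] -> counters=[0,0,0,0,0,1,0,2,1,0,0,2,2,0,0,1,1,0,0,0,0,1,0,0,0,0,1,1,2,0,0,0,0,1,0,0,1,0,1]
Step 10: insert xch at [4, 14] -> counters=[0,0,0,0,1,1,0,2,1,0,0,2,2,0,1,1,1,0,0,0,0,1,0,0,0,0,1,1,2,0,0,0,0,1,0,0,1,0,1]
Step 11: delete qh at [15, 16] -> counters=[0,0,0,0,1,1,0,2,1,0,0,2,2,0,1,0,0,0,0,0,0,1,0,0,0,0,1,1,2,0,0,0,0,1,0,0,1,0,1]
Step 12: insert ndg at [7, 36] -> counters=[0,0,0,0,1,1,0,3,1,0,0,2,2,0,1,0,0,0,0,0,0,1,0,0,0,0,1,1,2,0,0,0,0,1,0,0,2,0,1]
Query a: check counters[11]=2 counters[12]=2 -> maybe

Answer: maybe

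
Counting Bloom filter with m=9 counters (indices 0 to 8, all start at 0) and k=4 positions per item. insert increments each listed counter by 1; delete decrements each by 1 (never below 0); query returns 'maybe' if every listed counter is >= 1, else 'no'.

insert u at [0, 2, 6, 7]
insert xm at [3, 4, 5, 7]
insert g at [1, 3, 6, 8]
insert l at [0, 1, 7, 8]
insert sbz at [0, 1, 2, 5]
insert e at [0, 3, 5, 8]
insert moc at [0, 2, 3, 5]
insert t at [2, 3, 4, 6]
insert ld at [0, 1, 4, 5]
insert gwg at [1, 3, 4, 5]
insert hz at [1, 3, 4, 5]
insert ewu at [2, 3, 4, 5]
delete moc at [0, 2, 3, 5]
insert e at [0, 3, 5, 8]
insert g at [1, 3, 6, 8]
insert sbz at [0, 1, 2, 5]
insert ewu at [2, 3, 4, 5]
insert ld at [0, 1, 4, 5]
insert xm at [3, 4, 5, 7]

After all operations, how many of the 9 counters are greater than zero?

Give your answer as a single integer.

Step 1: insert u at [0, 2, 6, 7] -> counters=[1,0,1,0,0,0,1,1,0]
Step 2: insert xm at [3, 4, 5, 7] -> counters=[1,0,1,1,1,1,1,2,0]
Step 3: insert g at [1, 3, 6, 8] -> counters=[1,1,1,2,1,1,2,2,1]
Step 4: insert l at [0, 1, 7, 8] -> counters=[2,2,1,2,1,1,2,3,2]
Step 5: insert sbz at [0, 1, 2, 5] -> counters=[3,3,2,2,1,2,2,3,2]
Step 6: insert e at [0, 3, 5, 8] -> counters=[4,3,2,3,1,3,2,3,3]
Step 7: insert moc at [0, 2, 3, 5] -> counters=[5,3,3,4,1,4,2,3,3]
Step 8: insert t at [2, 3, 4, 6] -> counters=[5,3,4,5,2,4,3,3,3]
Step 9: insert ld at [0, 1, 4, 5] -> counters=[6,4,4,5,3,5,3,3,3]
Step 10: insert gwg at [1, 3, 4, 5] -> counters=[6,5,4,6,4,6,3,3,3]
Step 11: insert hz at [1, 3, 4, 5] -> counters=[6,6,4,7,5,7,3,3,3]
Step 12: insert ewu at [2, 3, 4, 5] -> counters=[6,6,5,8,6,8,3,3,3]
Step 13: delete moc at [0, 2, 3, 5] -> counters=[5,6,4,7,6,7,3,3,3]
Step 14: insert e at [0, 3, 5, 8] -> counters=[6,6,4,8,6,8,3,3,4]
Step 15: insert g at [1, 3, 6, 8] -> counters=[6,7,4,9,6,8,4,3,5]
Step 16: insert sbz at [0, 1, 2, 5] -> counters=[7,8,5,9,6,9,4,3,5]
Step 17: insert ewu at [2, 3, 4, 5] -> counters=[7,8,6,10,7,10,4,3,5]
Step 18: insert ld at [0, 1, 4, 5] -> counters=[8,9,6,10,8,11,4,3,5]
Step 19: insert xm at [3, 4, 5, 7] -> counters=[8,9,6,11,9,12,4,4,5]
Final counters=[8,9,6,11,9,12,4,4,5] -> 9 nonzero

Answer: 9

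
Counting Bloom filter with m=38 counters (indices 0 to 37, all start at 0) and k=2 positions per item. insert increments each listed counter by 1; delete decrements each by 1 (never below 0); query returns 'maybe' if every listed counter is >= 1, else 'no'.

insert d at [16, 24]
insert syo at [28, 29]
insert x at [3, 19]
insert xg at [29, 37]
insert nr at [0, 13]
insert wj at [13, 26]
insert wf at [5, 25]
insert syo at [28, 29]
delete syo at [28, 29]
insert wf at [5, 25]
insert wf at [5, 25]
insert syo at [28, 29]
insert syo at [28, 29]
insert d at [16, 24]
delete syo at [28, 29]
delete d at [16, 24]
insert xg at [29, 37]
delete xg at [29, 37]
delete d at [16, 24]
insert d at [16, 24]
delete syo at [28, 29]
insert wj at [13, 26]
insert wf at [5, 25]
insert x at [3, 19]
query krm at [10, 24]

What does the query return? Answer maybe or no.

Step 1: insert d at [16, 24] -> counters=[0,0,0,0,0,0,0,0,0,0,0,0,0,0,0,0,1,0,0,0,0,0,0,0,1,0,0,0,0,0,0,0,0,0,0,0,0,0]
Step 2: insert syo at [28, 29] -> counters=[0,0,0,0,0,0,0,0,0,0,0,0,0,0,0,0,1,0,0,0,0,0,0,0,1,0,0,0,1,1,0,0,0,0,0,0,0,0]
Step 3: insert x at [3, 19] -> counters=[0,0,0,1,0,0,0,0,0,0,0,0,0,0,0,0,1,0,0,1,0,0,0,0,1,0,0,0,1,1,0,0,0,0,0,0,0,0]
Step 4: insert xg at [29, 37] -> counters=[0,0,0,1,0,0,0,0,0,0,0,0,0,0,0,0,1,0,0,1,0,0,0,0,1,0,0,0,1,2,0,0,0,0,0,0,0,1]
Step 5: insert nr at [0, 13] -> counters=[1,0,0,1,0,0,0,0,0,0,0,0,0,1,0,0,1,0,0,1,0,0,0,0,1,0,0,0,1,2,0,0,0,0,0,0,0,1]
Step 6: insert wj at [13, 26] -> counters=[1,0,0,1,0,0,0,0,0,0,0,0,0,2,0,0,1,0,0,1,0,0,0,0,1,0,1,0,1,2,0,0,0,0,0,0,0,1]
Step 7: insert wf at [5, 25] -> counters=[1,0,0,1,0,1,0,0,0,0,0,0,0,2,0,0,1,0,0,1,0,0,0,0,1,1,1,0,1,2,0,0,0,0,0,0,0,1]
Step 8: insert syo at [28, 29] -> counters=[1,0,0,1,0,1,0,0,0,0,0,0,0,2,0,0,1,0,0,1,0,0,0,0,1,1,1,0,2,3,0,0,0,0,0,0,0,1]
Step 9: delete syo at [28, 29] -> counters=[1,0,0,1,0,1,0,0,0,0,0,0,0,2,0,0,1,0,0,1,0,0,0,0,1,1,1,0,1,2,0,0,0,0,0,0,0,1]
Step 10: insert wf at [5, 25] -> counters=[1,0,0,1,0,2,0,0,0,0,0,0,0,2,0,0,1,0,0,1,0,0,0,0,1,2,1,0,1,2,0,0,0,0,0,0,0,1]
Step 11: insert wf at [5, 25] -> counters=[1,0,0,1,0,3,0,0,0,0,0,0,0,2,0,0,1,0,0,1,0,0,0,0,1,3,1,0,1,2,0,0,0,0,0,0,0,1]
Step 12: insert syo at [28, 29] -> counters=[1,0,0,1,0,3,0,0,0,0,0,0,0,2,0,0,1,0,0,1,0,0,0,0,1,3,1,0,2,3,0,0,0,0,0,0,0,1]
Step 13: insert syo at [28, 29] -> counters=[1,0,0,1,0,3,0,0,0,0,0,0,0,2,0,0,1,0,0,1,0,0,0,0,1,3,1,0,3,4,0,0,0,0,0,0,0,1]
Step 14: insert d at [16, 24] -> counters=[1,0,0,1,0,3,0,0,0,0,0,0,0,2,0,0,2,0,0,1,0,0,0,0,2,3,1,0,3,4,0,0,0,0,0,0,0,1]
Step 15: delete syo at [28, 29] -> counters=[1,0,0,1,0,3,0,0,0,0,0,0,0,2,0,0,2,0,0,1,0,0,0,0,2,3,1,0,2,3,0,0,0,0,0,0,0,1]
Step 16: delete d at [16, 24] -> counters=[1,0,0,1,0,3,0,0,0,0,0,0,0,2,0,0,1,0,0,1,0,0,0,0,1,3,1,0,2,3,0,0,0,0,0,0,0,1]
Step 17: insert xg at [29, 37] -> counters=[1,0,0,1,0,3,0,0,0,0,0,0,0,2,0,0,1,0,0,1,0,0,0,0,1,3,1,0,2,4,0,0,0,0,0,0,0,2]
Step 18: delete xg at [29, 37] -> counters=[1,0,0,1,0,3,0,0,0,0,0,0,0,2,0,0,1,0,0,1,0,0,0,0,1,3,1,0,2,3,0,0,0,0,0,0,0,1]
Step 19: delete d at [16, 24] -> counters=[1,0,0,1,0,3,0,0,0,0,0,0,0,2,0,0,0,0,0,1,0,0,0,0,0,3,1,0,2,3,0,0,0,0,0,0,0,1]
Step 20: insert d at [16, 24] -> counters=[1,0,0,1,0,3,0,0,0,0,0,0,0,2,0,0,1,0,0,1,0,0,0,0,1,3,1,0,2,3,0,0,0,0,0,0,0,1]
Step 21: delete syo at [28, 29] -> counters=[1,0,0,1,0,3,0,0,0,0,0,0,0,2,0,0,1,0,0,1,0,0,0,0,1,3,1,0,1,2,0,0,0,0,0,0,0,1]
Step 22: insert wj at [13, 26] -> counters=[1,0,0,1,0,3,0,0,0,0,0,0,0,3,0,0,1,0,0,1,0,0,0,0,1,3,2,0,1,2,0,0,0,0,0,0,0,1]
Step 23: insert wf at [5, 25] -> counters=[1,0,0,1,0,4,0,0,0,0,0,0,0,3,0,0,1,0,0,1,0,0,0,0,1,4,2,0,1,2,0,0,0,0,0,0,0,1]
Step 24: insert x at [3, 19] -> counters=[1,0,0,2,0,4,0,0,0,0,0,0,0,3,0,0,1,0,0,2,0,0,0,0,1,4,2,0,1,2,0,0,0,0,0,0,0,1]
Query krm: check counters[10]=0 counters[24]=1 -> no

Answer: no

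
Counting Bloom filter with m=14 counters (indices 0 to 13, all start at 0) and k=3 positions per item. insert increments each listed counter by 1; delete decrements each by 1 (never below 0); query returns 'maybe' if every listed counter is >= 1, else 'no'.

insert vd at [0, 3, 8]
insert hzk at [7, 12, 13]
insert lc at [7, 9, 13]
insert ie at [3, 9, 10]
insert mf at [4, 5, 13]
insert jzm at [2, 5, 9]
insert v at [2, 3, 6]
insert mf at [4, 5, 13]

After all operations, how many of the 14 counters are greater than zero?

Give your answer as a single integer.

Step 1: insert vd at [0, 3, 8] -> counters=[1,0,0,1,0,0,0,0,1,0,0,0,0,0]
Step 2: insert hzk at [7, 12, 13] -> counters=[1,0,0,1,0,0,0,1,1,0,0,0,1,1]
Step 3: insert lc at [7, 9, 13] -> counters=[1,0,0,1,0,0,0,2,1,1,0,0,1,2]
Step 4: insert ie at [3, 9, 10] -> counters=[1,0,0,2,0,0,0,2,1,2,1,0,1,2]
Step 5: insert mf at [4, 5, 13] -> counters=[1,0,0,2,1,1,0,2,1,2,1,0,1,3]
Step 6: insert jzm at [2, 5, 9] -> counters=[1,0,1,2,1,2,0,2,1,3,1,0,1,3]
Step 7: insert v at [2, 3, 6] -> counters=[1,0,2,3,1,2,1,2,1,3,1,0,1,3]
Step 8: insert mf at [4, 5, 13] -> counters=[1,0,2,3,2,3,1,2,1,3,1,0,1,4]
Final counters=[1,0,2,3,2,3,1,2,1,3,1,0,1,4] -> 12 nonzero

Answer: 12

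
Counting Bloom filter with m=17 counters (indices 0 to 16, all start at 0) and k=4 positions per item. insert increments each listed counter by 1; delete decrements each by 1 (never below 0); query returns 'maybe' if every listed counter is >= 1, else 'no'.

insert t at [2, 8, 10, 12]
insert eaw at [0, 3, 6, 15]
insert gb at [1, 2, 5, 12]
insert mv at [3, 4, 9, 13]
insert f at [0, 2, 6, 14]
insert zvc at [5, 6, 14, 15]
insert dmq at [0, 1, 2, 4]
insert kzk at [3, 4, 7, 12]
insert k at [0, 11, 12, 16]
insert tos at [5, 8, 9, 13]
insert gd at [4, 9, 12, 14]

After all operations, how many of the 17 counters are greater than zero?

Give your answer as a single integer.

Step 1: insert t at [2, 8, 10, 12] -> counters=[0,0,1,0,0,0,0,0,1,0,1,0,1,0,0,0,0]
Step 2: insert eaw at [0, 3, 6, 15] -> counters=[1,0,1,1,0,0,1,0,1,0,1,0,1,0,0,1,0]
Step 3: insert gb at [1, 2, 5, 12] -> counters=[1,1,2,1,0,1,1,0,1,0,1,0,2,0,0,1,0]
Step 4: insert mv at [3, 4, 9, 13] -> counters=[1,1,2,2,1,1,1,0,1,1,1,0,2,1,0,1,0]
Step 5: insert f at [0, 2, 6, 14] -> counters=[2,1,3,2,1,1,2,0,1,1,1,0,2,1,1,1,0]
Step 6: insert zvc at [5, 6, 14, 15] -> counters=[2,1,3,2,1,2,3,0,1,1,1,0,2,1,2,2,0]
Step 7: insert dmq at [0, 1, 2, 4] -> counters=[3,2,4,2,2,2,3,0,1,1,1,0,2,1,2,2,0]
Step 8: insert kzk at [3, 4, 7, 12] -> counters=[3,2,4,3,3,2,3,1,1,1,1,0,3,1,2,2,0]
Step 9: insert k at [0, 11, 12, 16] -> counters=[4,2,4,3,3,2,3,1,1,1,1,1,4,1,2,2,1]
Step 10: insert tos at [5, 8, 9, 13] -> counters=[4,2,4,3,3,3,3,1,2,2,1,1,4,2,2,2,1]
Step 11: insert gd at [4, 9, 12, 14] -> counters=[4,2,4,3,4,3,3,1,2,3,1,1,5,2,3,2,1]
Final counters=[4,2,4,3,4,3,3,1,2,3,1,1,5,2,3,2,1] -> 17 nonzero

Answer: 17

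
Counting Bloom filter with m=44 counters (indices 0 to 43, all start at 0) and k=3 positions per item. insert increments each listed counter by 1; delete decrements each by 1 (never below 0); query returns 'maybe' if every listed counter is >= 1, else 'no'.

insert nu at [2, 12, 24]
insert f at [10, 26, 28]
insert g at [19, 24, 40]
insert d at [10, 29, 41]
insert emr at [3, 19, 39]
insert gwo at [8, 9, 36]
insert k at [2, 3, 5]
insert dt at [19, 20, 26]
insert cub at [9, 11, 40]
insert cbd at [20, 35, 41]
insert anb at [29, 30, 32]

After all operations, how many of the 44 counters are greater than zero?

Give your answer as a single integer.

Step 1: insert nu at [2, 12, 24] -> counters=[0,0,1,0,0,0,0,0,0,0,0,0,1,0,0,0,0,0,0,0,0,0,0,0,1,0,0,0,0,0,0,0,0,0,0,0,0,0,0,0,0,0,0,0]
Step 2: insert f at [10, 26, 28] -> counters=[0,0,1,0,0,0,0,0,0,0,1,0,1,0,0,0,0,0,0,0,0,0,0,0,1,0,1,0,1,0,0,0,0,0,0,0,0,0,0,0,0,0,0,0]
Step 3: insert g at [19, 24, 40] -> counters=[0,0,1,0,0,0,0,0,0,0,1,0,1,0,0,0,0,0,0,1,0,0,0,0,2,0,1,0,1,0,0,0,0,0,0,0,0,0,0,0,1,0,0,0]
Step 4: insert d at [10, 29, 41] -> counters=[0,0,1,0,0,0,0,0,0,0,2,0,1,0,0,0,0,0,0,1,0,0,0,0,2,0,1,0,1,1,0,0,0,0,0,0,0,0,0,0,1,1,0,0]
Step 5: insert emr at [3, 19, 39] -> counters=[0,0,1,1,0,0,0,0,0,0,2,0,1,0,0,0,0,0,0,2,0,0,0,0,2,0,1,0,1,1,0,0,0,0,0,0,0,0,0,1,1,1,0,0]
Step 6: insert gwo at [8, 9, 36] -> counters=[0,0,1,1,0,0,0,0,1,1,2,0,1,0,0,0,0,0,0,2,0,0,0,0,2,0,1,0,1,1,0,0,0,0,0,0,1,0,0,1,1,1,0,0]
Step 7: insert k at [2, 3, 5] -> counters=[0,0,2,2,0,1,0,0,1,1,2,0,1,0,0,0,0,0,0,2,0,0,0,0,2,0,1,0,1,1,0,0,0,0,0,0,1,0,0,1,1,1,0,0]
Step 8: insert dt at [19, 20, 26] -> counters=[0,0,2,2,0,1,0,0,1,1,2,0,1,0,0,0,0,0,0,3,1,0,0,0,2,0,2,0,1,1,0,0,0,0,0,0,1,0,0,1,1,1,0,0]
Step 9: insert cub at [9, 11, 40] -> counters=[0,0,2,2,0,1,0,0,1,2,2,1,1,0,0,0,0,0,0,3,1,0,0,0,2,0,2,0,1,1,0,0,0,0,0,0,1,0,0,1,2,1,0,0]
Step 10: insert cbd at [20, 35, 41] -> counters=[0,0,2,2,0,1,0,0,1,2,2,1,1,0,0,0,0,0,0,3,2,0,0,0,2,0,2,0,1,1,0,0,0,0,0,1,1,0,0,1,2,2,0,0]
Step 11: insert anb at [29, 30, 32] -> counters=[0,0,2,2,0,1,0,0,1,2,2,1,1,0,0,0,0,0,0,3,2,0,0,0,2,0,2,0,1,2,1,0,1,0,0,1,1,0,0,1,2,2,0,0]
Final counters=[0,0,2,2,0,1,0,0,1,2,2,1,1,0,0,0,0,0,0,3,2,0,0,0,2,0,2,0,1,2,1,0,1,0,0,1,1,0,0,1,2,2,0,0] -> 21 nonzero

Answer: 21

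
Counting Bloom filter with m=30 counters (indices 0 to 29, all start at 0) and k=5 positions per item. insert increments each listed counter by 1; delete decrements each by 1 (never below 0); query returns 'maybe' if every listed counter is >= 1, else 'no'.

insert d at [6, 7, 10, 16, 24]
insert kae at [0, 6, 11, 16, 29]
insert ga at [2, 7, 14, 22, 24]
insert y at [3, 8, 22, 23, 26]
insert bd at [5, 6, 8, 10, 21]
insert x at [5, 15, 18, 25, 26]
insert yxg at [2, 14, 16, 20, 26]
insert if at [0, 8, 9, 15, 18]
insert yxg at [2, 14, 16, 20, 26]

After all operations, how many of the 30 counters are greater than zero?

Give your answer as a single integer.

Step 1: insert d at [6, 7, 10, 16, 24] -> counters=[0,0,0,0,0,0,1,1,0,0,1,0,0,0,0,0,1,0,0,0,0,0,0,0,1,0,0,0,0,0]
Step 2: insert kae at [0, 6, 11, 16, 29] -> counters=[1,0,0,0,0,0,2,1,0,0,1,1,0,0,0,0,2,0,0,0,0,0,0,0,1,0,0,0,0,1]
Step 3: insert ga at [2, 7, 14, 22, 24] -> counters=[1,0,1,0,0,0,2,2,0,0,1,1,0,0,1,0,2,0,0,0,0,0,1,0,2,0,0,0,0,1]
Step 4: insert y at [3, 8, 22, 23, 26] -> counters=[1,0,1,1,0,0,2,2,1,0,1,1,0,0,1,0,2,0,0,0,0,0,2,1,2,0,1,0,0,1]
Step 5: insert bd at [5, 6, 8, 10, 21] -> counters=[1,0,1,1,0,1,3,2,2,0,2,1,0,0,1,0,2,0,0,0,0,1,2,1,2,0,1,0,0,1]
Step 6: insert x at [5, 15, 18, 25, 26] -> counters=[1,0,1,1,0,2,3,2,2,0,2,1,0,0,1,1,2,0,1,0,0,1,2,1,2,1,2,0,0,1]
Step 7: insert yxg at [2, 14, 16, 20, 26] -> counters=[1,0,2,1,0,2,3,2,2,0,2,1,0,0,2,1,3,0,1,0,1,1,2,1,2,1,3,0,0,1]
Step 8: insert if at [0, 8, 9, 15, 18] -> counters=[2,0,2,1,0,2,3,2,3,1,2,1,0,0,2,2,3,0,2,0,1,1,2,1,2,1,3,0,0,1]
Step 9: insert yxg at [2, 14, 16, 20, 26] -> counters=[2,0,3,1,0,2,3,2,3,1,2,1,0,0,3,2,4,0,2,0,2,1,2,1,2,1,4,0,0,1]
Final counters=[2,0,3,1,0,2,3,2,3,1,2,1,0,0,3,2,4,0,2,0,2,1,2,1,2,1,4,0,0,1] -> 22 nonzero

Answer: 22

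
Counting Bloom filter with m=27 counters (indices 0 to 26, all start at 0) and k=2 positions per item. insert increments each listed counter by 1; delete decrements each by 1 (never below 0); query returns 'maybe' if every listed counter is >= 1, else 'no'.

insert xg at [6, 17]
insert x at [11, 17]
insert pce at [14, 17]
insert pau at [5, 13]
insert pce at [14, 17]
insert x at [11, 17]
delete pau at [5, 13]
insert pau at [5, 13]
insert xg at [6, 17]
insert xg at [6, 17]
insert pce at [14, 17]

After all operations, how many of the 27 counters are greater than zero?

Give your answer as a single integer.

Step 1: insert xg at [6, 17] -> counters=[0,0,0,0,0,0,1,0,0,0,0,0,0,0,0,0,0,1,0,0,0,0,0,0,0,0,0]
Step 2: insert x at [11, 17] -> counters=[0,0,0,0,0,0,1,0,0,0,0,1,0,0,0,0,0,2,0,0,0,0,0,0,0,0,0]
Step 3: insert pce at [14, 17] -> counters=[0,0,0,0,0,0,1,0,0,0,0,1,0,0,1,0,0,3,0,0,0,0,0,0,0,0,0]
Step 4: insert pau at [5, 13] -> counters=[0,0,0,0,0,1,1,0,0,0,0,1,0,1,1,0,0,3,0,0,0,0,0,0,0,0,0]
Step 5: insert pce at [14, 17] -> counters=[0,0,0,0,0,1,1,0,0,0,0,1,0,1,2,0,0,4,0,0,0,0,0,0,0,0,0]
Step 6: insert x at [11, 17] -> counters=[0,0,0,0,0,1,1,0,0,0,0,2,0,1,2,0,0,5,0,0,0,0,0,0,0,0,0]
Step 7: delete pau at [5, 13] -> counters=[0,0,0,0,0,0,1,0,0,0,0,2,0,0,2,0,0,5,0,0,0,0,0,0,0,0,0]
Step 8: insert pau at [5, 13] -> counters=[0,0,0,0,0,1,1,0,0,0,0,2,0,1,2,0,0,5,0,0,0,0,0,0,0,0,0]
Step 9: insert xg at [6, 17] -> counters=[0,0,0,0,0,1,2,0,0,0,0,2,0,1,2,0,0,6,0,0,0,0,0,0,0,0,0]
Step 10: insert xg at [6, 17] -> counters=[0,0,0,0,0,1,3,0,0,0,0,2,0,1,2,0,0,7,0,0,0,0,0,0,0,0,0]
Step 11: insert pce at [14, 17] -> counters=[0,0,0,0,0,1,3,0,0,0,0,2,0,1,3,0,0,8,0,0,0,0,0,0,0,0,0]
Final counters=[0,0,0,0,0,1,3,0,0,0,0,2,0,1,3,0,0,8,0,0,0,0,0,0,0,0,0] -> 6 nonzero

Answer: 6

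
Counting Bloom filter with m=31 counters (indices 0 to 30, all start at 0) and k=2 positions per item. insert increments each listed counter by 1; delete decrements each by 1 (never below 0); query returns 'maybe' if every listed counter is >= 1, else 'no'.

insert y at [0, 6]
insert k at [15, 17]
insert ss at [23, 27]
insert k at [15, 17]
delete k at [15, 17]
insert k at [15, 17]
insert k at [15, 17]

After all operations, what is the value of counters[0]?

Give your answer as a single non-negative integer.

Step 1: insert y at [0, 6] -> counters=[1,0,0,0,0,0,1,0,0,0,0,0,0,0,0,0,0,0,0,0,0,0,0,0,0,0,0,0,0,0,0]
Step 2: insert k at [15, 17] -> counters=[1,0,0,0,0,0,1,0,0,0,0,0,0,0,0,1,0,1,0,0,0,0,0,0,0,0,0,0,0,0,0]
Step 3: insert ss at [23, 27] -> counters=[1,0,0,0,0,0,1,0,0,0,0,0,0,0,0,1,0,1,0,0,0,0,0,1,0,0,0,1,0,0,0]
Step 4: insert k at [15, 17] -> counters=[1,0,0,0,0,0,1,0,0,0,0,0,0,0,0,2,0,2,0,0,0,0,0,1,0,0,0,1,0,0,0]
Step 5: delete k at [15, 17] -> counters=[1,0,0,0,0,0,1,0,0,0,0,0,0,0,0,1,0,1,0,0,0,0,0,1,0,0,0,1,0,0,0]
Step 6: insert k at [15, 17] -> counters=[1,0,0,0,0,0,1,0,0,0,0,0,0,0,0,2,0,2,0,0,0,0,0,1,0,0,0,1,0,0,0]
Step 7: insert k at [15, 17] -> counters=[1,0,0,0,0,0,1,0,0,0,0,0,0,0,0,3,0,3,0,0,0,0,0,1,0,0,0,1,0,0,0]
Final counters=[1,0,0,0,0,0,1,0,0,0,0,0,0,0,0,3,0,3,0,0,0,0,0,1,0,0,0,1,0,0,0] -> counters[0]=1

Answer: 1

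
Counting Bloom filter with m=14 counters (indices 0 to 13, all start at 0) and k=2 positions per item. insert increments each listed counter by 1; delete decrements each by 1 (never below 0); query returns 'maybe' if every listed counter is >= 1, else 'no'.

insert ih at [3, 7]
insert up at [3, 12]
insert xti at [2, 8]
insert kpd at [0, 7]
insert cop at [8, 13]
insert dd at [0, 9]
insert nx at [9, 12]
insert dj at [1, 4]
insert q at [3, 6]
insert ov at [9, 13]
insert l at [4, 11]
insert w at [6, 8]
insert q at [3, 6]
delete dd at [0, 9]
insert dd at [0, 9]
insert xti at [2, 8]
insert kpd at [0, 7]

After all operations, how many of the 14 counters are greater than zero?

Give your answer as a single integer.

Answer: 12

Derivation:
Step 1: insert ih at [3, 7] -> counters=[0,0,0,1,0,0,0,1,0,0,0,0,0,0]
Step 2: insert up at [3, 12] -> counters=[0,0,0,2,0,0,0,1,0,0,0,0,1,0]
Step 3: insert xti at [2, 8] -> counters=[0,0,1,2,0,0,0,1,1,0,0,0,1,0]
Step 4: insert kpd at [0, 7] -> counters=[1,0,1,2,0,0,0,2,1,0,0,0,1,0]
Step 5: insert cop at [8, 13] -> counters=[1,0,1,2,0,0,0,2,2,0,0,0,1,1]
Step 6: insert dd at [0, 9] -> counters=[2,0,1,2,0,0,0,2,2,1,0,0,1,1]
Step 7: insert nx at [9, 12] -> counters=[2,0,1,2,0,0,0,2,2,2,0,0,2,1]
Step 8: insert dj at [1, 4] -> counters=[2,1,1,2,1,0,0,2,2,2,0,0,2,1]
Step 9: insert q at [3, 6] -> counters=[2,1,1,3,1,0,1,2,2,2,0,0,2,1]
Step 10: insert ov at [9, 13] -> counters=[2,1,1,3,1,0,1,2,2,3,0,0,2,2]
Step 11: insert l at [4, 11] -> counters=[2,1,1,3,2,0,1,2,2,3,0,1,2,2]
Step 12: insert w at [6, 8] -> counters=[2,1,1,3,2,0,2,2,3,3,0,1,2,2]
Step 13: insert q at [3, 6] -> counters=[2,1,1,4,2,0,3,2,3,3,0,1,2,2]
Step 14: delete dd at [0, 9] -> counters=[1,1,1,4,2,0,3,2,3,2,0,1,2,2]
Step 15: insert dd at [0, 9] -> counters=[2,1,1,4,2,0,3,2,3,3,0,1,2,2]
Step 16: insert xti at [2, 8] -> counters=[2,1,2,4,2,0,3,2,4,3,0,1,2,2]
Step 17: insert kpd at [0, 7] -> counters=[3,1,2,4,2,0,3,3,4,3,0,1,2,2]
Final counters=[3,1,2,4,2,0,3,3,4,3,0,1,2,2] -> 12 nonzero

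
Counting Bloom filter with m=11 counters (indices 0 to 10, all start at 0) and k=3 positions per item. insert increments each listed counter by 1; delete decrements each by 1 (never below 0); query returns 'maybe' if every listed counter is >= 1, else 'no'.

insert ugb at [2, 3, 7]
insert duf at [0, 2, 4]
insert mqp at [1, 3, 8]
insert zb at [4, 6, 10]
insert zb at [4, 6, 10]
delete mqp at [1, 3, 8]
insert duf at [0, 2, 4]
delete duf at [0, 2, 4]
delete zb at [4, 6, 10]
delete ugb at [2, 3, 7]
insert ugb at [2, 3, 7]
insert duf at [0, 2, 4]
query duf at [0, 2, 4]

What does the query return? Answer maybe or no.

Step 1: insert ugb at [2, 3, 7] -> counters=[0,0,1,1,0,0,0,1,0,0,0]
Step 2: insert duf at [0, 2, 4] -> counters=[1,0,2,1,1,0,0,1,0,0,0]
Step 3: insert mqp at [1, 3, 8] -> counters=[1,1,2,2,1,0,0,1,1,0,0]
Step 4: insert zb at [4, 6, 10] -> counters=[1,1,2,2,2,0,1,1,1,0,1]
Step 5: insert zb at [4, 6, 10] -> counters=[1,1,2,2,3,0,2,1,1,0,2]
Step 6: delete mqp at [1, 3, 8] -> counters=[1,0,2,1,3,0,2,1,0,0,2]
Step 7: insert duf at [0, 2, 4] -> counters=[2,0,3,1,4,0,2,1,0,0,2]
Step 8: delete duf at [0, 2, 4] -> counters=[1,0,2,1,3,0,2,1,0,0,2]
Step 9: delete zb at [4, 6, 10] -> counters=[1,0,2,1,2,0,1,1,0,0,1]
Step 10: delete ugb at [2, 3, 7] -> counters=[1,0,1,0,2,0,1,0,0,0,1]
Step 11: insert ugb at [2, 3, 7] -> counters=[1,0,2,1,2,0,1,1,0,0,1]
Step 12: insert duf at [0, 2, 4] -> counters=[2,0,3,1,3,0,1,1,0,0,1]
Query duf: check counters[0]=2 counters[2]=3 counters[4]=3 -> maybe

Answer: maybe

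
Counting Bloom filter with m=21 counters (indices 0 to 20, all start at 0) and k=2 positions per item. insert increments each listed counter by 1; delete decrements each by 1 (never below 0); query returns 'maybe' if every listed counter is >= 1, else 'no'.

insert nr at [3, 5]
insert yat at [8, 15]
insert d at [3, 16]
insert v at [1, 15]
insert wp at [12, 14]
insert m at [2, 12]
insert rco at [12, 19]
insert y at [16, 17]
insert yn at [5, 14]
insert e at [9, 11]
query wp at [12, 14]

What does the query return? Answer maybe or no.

Answer: maybe

Derivation:
Step 1: insert nr at [3, 5] -> counters=[0,0,0,1,0,1,0,0,0,0,0,0,0,0,0,0,0,0,0,0,0]
Step 2: insert yat at [8, 15] -> counters=[0,0,0,1,0,1,0,0,1,0,0,0,0,0,0,1,0,0,0,0,0]
Step 3: insert d at [3, 16] -> counters=[0,0,0,2,0,1,0,0,1,0,0,0,0,0,0,1,1,0,0,0,0]
Step 4: insert v at [1, 15] -> counters=[0,1,0,2,0,1,0,0,1,0,0,0,0,0,0,2,1,0,0,0,0]
Step 5: insert wp at [12, 14] -> counters=[0,1,0,2,0,1,0,0,1,0,0,0,1,0,1,2,1,0,0,0,0]
Step 6: insert m at [2, 12] -> counters=[0,1,1,2,0,1,0,0,1,0,0,0,2,0,1,2,1,0,0,0,0]
Step 7: insert rco at [12, 19] -> counters=[0,1,1,2,0,1,0,0,1,0,0,0,3,0,1,2,1,0,0,1,0]
Step 8: insert y at [16, 17] -> counters=[0,1,1,2,0,1,0,0,1,0,0,0,3,0,1,2,2,1,0,1,0]
Step 9: insert yn at [5, 14] -> counters=[0,1,1,2,0,2,0,0,1,0,0,0,3,0,2,2,2,1,0,1,0]
Step 10: insert e at [9, 11] -> counters=[0,1,1,2,0,2,0,0,1,1,0,1,3,0,2,2,2,1,0,1,0]
Query wp: check counters[12]=3 counters[14]=2 -> maybe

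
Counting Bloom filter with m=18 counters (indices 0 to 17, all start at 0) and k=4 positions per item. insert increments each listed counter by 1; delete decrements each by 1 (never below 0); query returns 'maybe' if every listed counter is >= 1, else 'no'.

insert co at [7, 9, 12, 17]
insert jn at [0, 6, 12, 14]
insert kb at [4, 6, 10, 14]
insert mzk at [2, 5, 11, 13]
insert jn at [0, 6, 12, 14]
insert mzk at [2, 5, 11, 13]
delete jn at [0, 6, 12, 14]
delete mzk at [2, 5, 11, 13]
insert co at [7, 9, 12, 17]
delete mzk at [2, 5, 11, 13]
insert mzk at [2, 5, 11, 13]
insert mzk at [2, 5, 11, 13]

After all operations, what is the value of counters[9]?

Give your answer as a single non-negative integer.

Step 1: insert co at [7, 9, 12, 17] -> counters=[0,0,0,0,0,0,0,1,0,1,0,0,1,0,0,0,0,1]
Step 2: insert jn at [0, 6, 12, 14] -> counters=[1,0,0,0,0,0,1,1,0,1,0,0,2,0,1,0,0,1]
Step 3: insert kb at [4, 6, 10, 14] -> counters=[1,0,0,0,1,0,2,1,0,1,1,0,2,0,2,0,0,1]
Step 4: insert mzk at [2, 5, 11, 13] -> counters=[1,0,1,0,1,1,2,1,0,1,1,1,2,1,2,0,0,1]
Step 5: insert jn at [0, 6, 12, 14] -> counters=[2,0,1,0,1,1,3,1,0,1,1,1,3,1,3,0,0,1]
Step 6: insert mzk at [2, 5, 11, 13] -> counters=[2,0,2,0,1,2,3,1,0,1,1,2,3,2,3,0,0,1]
Step 7: delete jn at [0, 6, 12, 14] -> counters=[1,0,2,0,1,2,2,1,0,1,1,2,2,2,2,0,0,1]
Step 8: delete mzk at [2, 5, 11, 13] -> counters=[1,0,1,0,1,1,2,1,0,1,1,1,2,1,2,0,0,1]
Step 9: insert co at [7, 9, 12, 17] -> counters=[1,0,1,0,1,1,2,2,0,2,1,1,3,1,2,0,0,2]
Step 10: delete mzk at [2, 5, 11, 13] -> counters=[1,0,0,0,1,0,2,2,0,2,1,0,3,0,2,0,0,2]
Step 11: insert mzk at [2, 5, 11, 13] -> counters=[1,0,1,0,1,1,2,2,0,2,1,1,3,1,2,0,0,2]
Step 12: insert mzk at [2, 5, 11, 13] -> counters=[1,0,2,0,1,2,2,2,0,2,1,2,3,2,2,0,0,2]
Final counters=[1,0,2,0,1,2,2,2,0,2,1,2,3,2,2,0,0,2] -> counters[9]=2

Answer: 2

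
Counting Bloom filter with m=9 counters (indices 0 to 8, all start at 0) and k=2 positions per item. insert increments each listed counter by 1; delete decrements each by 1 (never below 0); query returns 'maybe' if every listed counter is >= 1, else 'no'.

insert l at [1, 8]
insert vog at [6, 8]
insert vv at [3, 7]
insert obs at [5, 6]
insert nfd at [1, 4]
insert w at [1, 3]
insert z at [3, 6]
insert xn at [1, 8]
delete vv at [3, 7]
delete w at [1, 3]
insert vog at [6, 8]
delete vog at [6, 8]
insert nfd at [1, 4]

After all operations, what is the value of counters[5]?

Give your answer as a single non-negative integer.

Answer: 1

Derivation:
Step 1: insert l at [1, 8] -> counters=[0,1,0,0,0,0,0,0,1]
Step 2: insert vog at [6, 8] -> counters=[0,1,0,0,0,0,1,0,2]
Step 3: insert vv at [3, 7] -> counters=[0,1,0,1,0,0,1,1,2]
Step 4: insert obs at [5, 6] -> counters=[0,1,0,1,0,1,2,1,2]
Step 5: insert nfd at [1, 4] -> counters=[0,2,0,1,1,1,2,1,2]
Step 6: insert w at [1, 3] -> counters=[0,3,0,2,1,1,2,1,2]
Step 7: insert z at [3, 6] -> counters=[0,3,0,3,1,1,3,1,2]
Step 8: insert xn at [1, 8] -> counters=[0,4,0,3,1,1,3,1,3]
Step 9: delete vv at [3, 7] -> counters=[0,4,0,2,1,1,3,0,3]
Step 10: delete w at [1, 3] -> counters=[0,3,0,1,1,1,3,0,3]
Step 11: insert vog at [6, 8] -> counters=[0,3,0,1,1,1,4,0,4]
Step 12: delete vog at [6, 8] -> counters=[0,3,0,1,1,1,3,0,3]
Step 13: insert nfd at [1, 4] -> counters=[0,4,0,1,2,1,3,0,3]
Final counters=[0,4,0,1,2,1,3,0,3] -> counters[5]=1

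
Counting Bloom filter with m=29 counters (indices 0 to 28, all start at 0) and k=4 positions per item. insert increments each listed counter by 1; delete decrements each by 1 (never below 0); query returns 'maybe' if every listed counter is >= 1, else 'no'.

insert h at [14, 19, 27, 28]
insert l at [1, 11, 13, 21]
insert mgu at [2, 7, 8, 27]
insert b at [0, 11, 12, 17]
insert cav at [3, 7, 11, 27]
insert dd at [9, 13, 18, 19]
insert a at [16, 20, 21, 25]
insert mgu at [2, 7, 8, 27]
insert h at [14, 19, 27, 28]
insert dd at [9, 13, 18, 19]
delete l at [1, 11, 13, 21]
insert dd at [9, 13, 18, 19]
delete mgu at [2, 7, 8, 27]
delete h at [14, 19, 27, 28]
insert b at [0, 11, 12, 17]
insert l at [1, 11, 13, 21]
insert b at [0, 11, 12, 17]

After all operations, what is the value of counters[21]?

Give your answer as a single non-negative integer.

Answer: 2

Derivation:
Step 1: insert h at [14, 19, 27, 28] -> counters=[0,0,0,0,0,0,0,0,0,0,0,0,0,0,1,0,0,0,0,1,0,0,0,0,0,0,0,1,1]
Step 2: insert l at [1, 11, 13, 21] -> counters=[0,1,0,0,0,0,0,0,0,0,0,1,0,1,1,0,0,0,0,1,0,1,0,0,0,0,0,1,1]
Step 3: insert mgu at [2, 7, 8, 27] -> counters=[0,1,1,0,0,0,0,1,1,0,0,1,0,1,1,0,0,0,0,1,0,1,0,0,0,0,0,2,1]
Step 4: insert b at [0, 11, 12, 17] -> counters=[1,1,1,0,0,0,0,1,1,0,0,2,1,1,1,0,0,1,0,1,0,1,0,0,0,0,0,2,1]
Step 5: insert cav at [3, 7, 11, 27] -> counters=[1,1,1,1,0,0,0,2,1,0,0,3,1,1,1,0,0,1,0,1,0,1,0,0,0,0,0,3,1]
Step 6: insert dd at [9, 13, 18, 19] -> counters=[1,1,1,1,0,0,0,2,1,1,0,3,1,2,1,0,0,1,1,2,0,1,0,0,0,0,0,3,1]
Step 7: insert a at [16, 20, 21, 25] -> counters=[1,1,1,1,0,0,0,2,1,1,0,3,1,2,1,0,1,1,1,2,1,2,0,0,0,1,0,3,1]
Step 8: insert mgu at [2, 7, 8, 27] -> counters=[1,1,2,1,0,0,0,3,2,1,0,3,1,2,1,0,1,1,1,2,1,2,0,0,0,1,0,4,1]
Step 9: insert h at [14, 19, 27, 28] -> counters=[1,1,2,1,0,0,0,3,2,1,0,3,1,2,2,0,1,1,1,3,1,2,0,0,0,1,0,5,2]
Step 10: insert dd at [9, 13, 18, 19] -> counters=[1,1,2,1,0,0,0,3,2,2,0,3,1,3,2,0,1,1,2,4,1,2,0,0,0,1,0,5,2]
Step 11: delete l at [1, 11, 13, 21] -> counters=[1,0,2,1,0,0,0,3,2,2,0,2,1,2,2,0,1,1,2,4,1,1,0,0,0,1,0,5,2]
Step 12: insert dd at [9, 13, 18, 19] -> counters=[1,0,2,1,0,0,0,3,2,3,0,2,1,3,2,0,1,1,3,5,1,1,0,0,0,1,0,5,2]
Step 13: delete mgu at [2, 7, 8, 27] -> counters=[1,0,1,1,0,0,0,2,1,3,0,2,1,3,2,0,1,1,3,5,1,1,0,0,0,1,0,4,2]
Step 14: delete h at [14, 19, 27, 28] -> counters=[1,0,1,1,0,0,0,2,1,3,0,2,1,3,1,0,1,1,3,4,1,1,0,0,0,1,0,3,1]
Step 15: insert b at [0, 11, 12, 17] -> counters=[2,0,1,1,0,0,0,2,1,3,0,3,2,3,1,0,1,2,3,4,1,1,0,0,0,1,0,3,1]
Step 16: insert l at [1, 11, 13, 21] -> counters=[2,1,1,1,0,0,0,2,1,3,0,4,2,4,1,0,1,2,3,4,1,2,0,0,0,1,0,3,1]
Step 17: insert b at [0, 11, 12, 17] -> counters=[3,1,1,1,0,0,0,2,1,3,0,5,3,4,1,0,1,3,3,4,1,2,0,0,0,1,0,3,1]
Final counters=[3,1,1,1,0,0,0,2,1,3,0,5,3,4,1,0,1,3,3,4,1,2,0,0,0,1,0,3,1] -> counters[21]=2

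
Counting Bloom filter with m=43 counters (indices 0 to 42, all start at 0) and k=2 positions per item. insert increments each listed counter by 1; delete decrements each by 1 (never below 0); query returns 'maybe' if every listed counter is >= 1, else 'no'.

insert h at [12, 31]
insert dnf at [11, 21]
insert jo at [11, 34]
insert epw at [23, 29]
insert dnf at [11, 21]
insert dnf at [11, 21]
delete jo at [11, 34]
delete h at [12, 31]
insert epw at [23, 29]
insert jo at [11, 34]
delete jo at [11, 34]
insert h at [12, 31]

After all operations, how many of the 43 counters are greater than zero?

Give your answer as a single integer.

Answer: 6

Derivation:
Step 1: insert h at [12, 31] -> counters=[0,0,0,0,0,0,0,0,0,0,0,0,1,0,0,0,0,0,0,0,0,0,0,0,0,0,0,0,0,0,0,1,0,0,0,0,0,0,0,0,0,0,0]
Step 2: insert dnf at [11, 21] -> counters=[0,0,0,0,0,0,0,0,0,0,0,1,1,0,0,0,0,0,0,0,0,1,0,0,0,0,0,0,0,0,0,1,0,0,0,0,0,0,0,0,0,0,0]
Step 3: insert jo at [11, 34] -> counters=[0,0,0,0,0,0,0,0,0,0,0,2,1,0,0,0,0,0,0,0,0,1,0,0,0,0,0,0,0,0,0,1,0,0,1,0,0,0,0,0,0,0,0]
Step 4: insert epw at [23, 29] -> counters=[0,0,0,0,0,0,0,0,0,0,0,2,1,0,0,0,0,0,0,0,0,1,0,1,0,0,0,0,0,1,0,1,0,0,1,0,0,0,0,0,0,0,0]
Step 5: insert dnf at [11, 21] -> counters=[0,0,0,0,0,0,0,0,0,0,0,3,1,0,0,0,0,0,0,0,0,2,0,1,0,0,0,0,0,1,0,1,0,0,1,0,0,0,0,0,0,0,0]
Step 6: insert dnf at [11, 21] -> counters=[0,0,0,0,0,0,0,0,0,0,0,4,1,0,0,0,0,0,0,0,0,3,0,1,0,0,0,0,0,1,0,1,0,0,1,0,0,0,0,0,0,0,0]
Step 7: delete jo at [11, 34] -> counters=[0,0,0,0,0,0,0,0,0,0,0,3,1,0,0,0,0,0,0,0,0,3,0,1,0,0,0,0,0,1,0,1,0,0,0,0,0,0,0,0,0,0,0]
Step 8: delete h at [12, 31] -> counters=[0,0,0,0,0,0,0,0,0,0,0,3,0,0,0,0,0,0,0,0,0,3,0,1,0,0,0,0,0,1,0,0,0,0,0,0,0,0,0,0,0,0,0]
Step 9: insert epw at [23, 29] -> counters=[0,0,0,0,0,0,0,0,0,0,0,3,0,0,0,0,0,0,0,0,0,3,0,2,0,0,0,0,0,2,0,0,0,0,0,0,0,0,0,0,0,0,0]
Step 10: insert jo at [11, 34] -> counters=[0,0,0,0,0,0,0,0,0,0,0,4,0,0,0,0,0,0,0,0,0,3,0,2,0,0,0,0,0,2,0,0,0,0,1,0,0,0,0,0,0,0,0]
Step 11: delete jo at [11, 34] -> counters=[0,0,0,0,0,0,0,0,0,0,0,3,0,0,0,0,0,0,0,0,0,3,0,2,0,0,0,0,0,2,0,0,0,0,0,0,0,0,0,0,0,0,0]
Step 12: insert h at [12, 31] -> counters=[0,0,0,0,0,0,0,0,0,0,0,3,1,0,0,0,0,0,0,0,0,3,0,2,0,0,0,0,0,2,0,1,0,0,0,0,0,0,0,0,0,0,0]
Final counters=[0,0,0,0,0,0,0,0,0,0,0,3,1,0,0,0,0,0,0,0,0,3,0,2,0,0,0,0,0,2,0,1,0,0,0,0,0,0,0,0,0,0,0] -> 6 nonzero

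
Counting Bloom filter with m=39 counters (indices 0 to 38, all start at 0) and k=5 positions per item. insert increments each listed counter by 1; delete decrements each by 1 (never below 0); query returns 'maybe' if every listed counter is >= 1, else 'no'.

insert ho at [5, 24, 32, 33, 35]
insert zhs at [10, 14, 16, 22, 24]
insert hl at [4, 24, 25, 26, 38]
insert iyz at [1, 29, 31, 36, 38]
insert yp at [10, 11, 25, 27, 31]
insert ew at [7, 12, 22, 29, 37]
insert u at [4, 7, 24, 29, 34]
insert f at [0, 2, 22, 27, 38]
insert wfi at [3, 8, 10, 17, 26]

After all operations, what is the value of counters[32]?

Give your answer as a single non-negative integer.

Answer: 1

Derivation:
Step 1: insert ho at [5, 24, 32, 33, 35] -> counters=[0,0,0,0,0,1,0,0,0,0,0,0,0,0,0,0,0,0,0,0,0,0,0,0,1,0,0,0,0,0,0,0,1,1,0,1,0,0,0]
Step 2: insert zhs at [10, 14, 16, 22, 24] -> counters=[0,0,0,0,0,1,0,0,0,0,1,0,0,0,1,0,1,0,0,0,0,0,1,0,2,0,0,0,0,0,0,0,1,1,0,1,0,0,0]
Step 3: insert hl at [4, 24, 25, 26, 38] -> counters=[0,0,0,0,1,1,0,0,0,0,1,0,0,0,1,0,1,0,0,0,0,0,1,0,3,1,1,0,0,0,0,0,1,1,0,1,0,0,1]
Step 4: insert iyz at [1, 29, 31, 36, 38] -> counters=[0,1,0,0,1,1,0,0,0,0,1,0,0,0,1,0,1,0,0,0,0,0,1,0,3,1,1,0,0,1,0,1,1,1,0,1,1,0,2]
Step 5: insert yp at [10, 11, 25, 27, 31] -> counters=[0,1,0,0,1,1,0,0,0,0,2,1,0,0,1,0,1,0,0,0,0,0,1,0,3,2,1,1,0,1,0,2,1,1,0,1,1,0,2]
Step 6: insert ew at [7, 12, 22, 29, 37] -> counters=[0,1,0,0,1,1,0,1,0,0,2,1,1,0,1,0,1,0,0,0,0,0,2,0,3,2,1,1,0,2,0,2,1,1,0,1,1,1,2]
Step 7: insert u at [4, 7, 24, 29, 34] -> counters=[0,1,0,0,2,1,0,2,0,0,2,1,1,0,1,0,1,0,0,0,0,0,2,0,4,2,1,1,0,3,0,2,1,1,1,1,1,1,2]
Step 8: insert f at [0, 2, 22, 27, 38] -> counters=[1,1,1,0,2,1,0,2,0,0,2,1,1,0,1,0,1,0,0,0,0,0,3,0,4,2,1,2,0,3,0,2,1,1,1,1,1,1,3]
Step 9: insert wfi at [3, 8, 10, 17, 26] -> counters=[1,1,1,1,2,1,0,2,1,0,3,1,1,0,1,0,1,1,0,0,0,0,3,0,4,2,2,2,0,3,0,2,1,1,1,1,1,1,3]
Final counters=[1,1,1,1,2,1,0,2,1,0,3,1,1,0,1,0,1,1,0,0,0,0,3,0,4,2,2,2,0,3,0,2,1,1,1,1,1,1,3] -> counters[32]=1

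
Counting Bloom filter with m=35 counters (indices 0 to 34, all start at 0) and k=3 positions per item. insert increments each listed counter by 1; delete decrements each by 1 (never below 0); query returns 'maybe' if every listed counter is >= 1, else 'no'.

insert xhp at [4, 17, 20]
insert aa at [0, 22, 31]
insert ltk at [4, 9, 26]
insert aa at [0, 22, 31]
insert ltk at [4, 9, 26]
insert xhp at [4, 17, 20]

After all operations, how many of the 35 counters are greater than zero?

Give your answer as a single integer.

Step 1: insert xhp at [4, 17, 20] -> counters=[0,0,0,0,1,0,0,0,0,0,0,0,0,0,0,0,0,1,0,0,1,0,0,0,0,0,0,0,0,0,0,0,0,0,0]
Step 2: insert aa at [0, 22, 31] -> counters=[1,0,0,0,1,0,0,0,0,0,0,0,0,0,0,0,0,1,0,0,1,0,1,0,0,0,0,0,0,0,0,1,0,0,0]
Step 3: insert ltk at [4, 9, 26] -> counters=[1,0,0,0,2,0,0,0,0,1,0,0,0,0,0,0,0,1,0,0,1,0,1,0,0,0,1,0,0,0,0,1,0,0,0]
Step 4: insert aa at [0, 22, 31] -> counters=[2,0,0,0,2,0,0,0,0,1,0,0,0,0,0,0,0,1,0,0,1,0,2,0,0,0,1,0,0,0,0,2,0,0,0]
Step 5: insert ltk at [4, 9, 26] -> counters=[2,0,0,0,3,0,0,0,0,2,0,0,0,0,0,0,0,1,0,0,1,0,2,0,0,0,2,0,0,0,0,2,0,0,0]
Step 6: insert xhp at [4, 17, 20] -> counters=[2,0,0,0,4,0,0,0,0,2,0,0,0,0,0,0,0,2,0,0,2,0,2,0,0,0,2,0,0,0,0,2,0,0,0]
Final counters=[2,0,0,0,4,0,0,0,0,2,0,0,0,0,0,0,0,2,0,0,2,0,2,0,0,0,2,0,0,0,0,2,0,0,0] -> 8 nonzero

Answer: 8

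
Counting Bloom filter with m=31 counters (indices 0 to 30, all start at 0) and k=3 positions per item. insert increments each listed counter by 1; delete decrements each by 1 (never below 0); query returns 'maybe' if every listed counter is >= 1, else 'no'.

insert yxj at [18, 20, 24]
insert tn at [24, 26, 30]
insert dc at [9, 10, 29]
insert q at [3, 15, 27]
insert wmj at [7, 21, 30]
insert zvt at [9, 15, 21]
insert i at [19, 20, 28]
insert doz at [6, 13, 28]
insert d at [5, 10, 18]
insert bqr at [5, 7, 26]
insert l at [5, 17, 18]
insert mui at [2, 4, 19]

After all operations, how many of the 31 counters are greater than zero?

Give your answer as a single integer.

Answer: 21

Derivation:
Step 1: insert yxj at [18, 20, 24] -> counters=[0,0,0,0,0,0,0,0,0,0,0,0,0,0,0,0,0,0,1,0,1,0,0,0,1,0,0,0,0,0,0]
Step 2: insert tn at [24, 26, 30] -> counters=[0,0,0,0,0,0,0,0,0,0,0,0,0,0,0,0,0,0,1,0,1,0,0,0,2,0,1,0,0,0,1]
Step 3: insert dc at [9, 10, 29] -> counters=[0,0,0,0,0,0,0,0,0,1,1,0,0,0,0,0,0,0,1,0,1,0,0,0,2,0,1,0,0,1,1]
Step 4: insert q at [3, 15, 27] -> counters=[0,0,0,1,0,0,0,0,0,1,1,0,0,0,0,1,0,0,1,0,1,0,0,0,2,0,1,1,0,1,1]
Step 5: insert wmj at [7, 21, 30] -> counters=[0,0,0,1,0,0,0,1,0,1,1,0,0,0,0,1,0,0,1,0,1,1,0,0,2,0,1,1,0,1,2]
Step 6: insert zvt at [9, 15, 21] -> counters=[0,0,0,1,0,0,0,1,0,2,1,0,0,0,0,2,0,0,1,0,1,2,0,0,2,0,1,1,0,1,2]
Step 7: insert i at [19, 20, 28] -> counters=[0,0,0,1,0,0,0,1,0,2,1,0,0,0,0,2,0,0,1,1,2,2,0,0,2,0,1,1,1,1,2]
Step 8: insert doz at [6, 13, 28] -> counters=[0,0,0,1,0,0,1,1,0,2,1,0,0,1,0,2,0,0,1,1,2,2,0,0,2,0,1,1,2,1,2]
Step 9: insert d at [5, 10, 18] -> counters=[0,0,0,1,0,1,1,1,0,2,2,0,0,1,0,2,0,0,2,1,2,2,0,0,2,0,1,1,2,1,2]
Step 10: insert bqr at [5, 7, 26] -> counters=[0,0,0,1,0,2,1,2,0,2,2,0,0,1,0,2,0,0,2,1,2,2,0,0,2,0,2,1,2,1,2]
Step 11: insert l at [5, 17, 18] -> counters=[0,0,0,1,0,3,1,2,0,2,2,0,0,1,0,2,0,1,3,1,2,2,0,0,2,0,2,1,2,1,2]
Step 12: insert mui at [2, 4, 19] -> counters=[0,0,1,1,1,3,1,2,0,2,2,0,0,1,0,2,0,1,3,2,2,2,0,0,2,0,2,1,2,1,2]
Final counters=[0,0,1,1,1,3,1,2,0,2,2,0,0,1,0,2,0,1,3,2,2,2,0,0,2,0,2,1,2,1,2] -> 21 nonzero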